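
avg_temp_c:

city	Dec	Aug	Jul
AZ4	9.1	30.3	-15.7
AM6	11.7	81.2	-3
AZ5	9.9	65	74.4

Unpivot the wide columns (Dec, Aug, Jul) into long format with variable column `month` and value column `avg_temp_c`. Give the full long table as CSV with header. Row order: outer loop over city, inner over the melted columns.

Each (city, column) pair becomes one row: 3 × 3 = 9 rows.
For example, (AZ4, Dec) → avg_temp_c=9.1.

city,month,avg_temp_c
AZ4,Dec,9.1
AZ4,Aug,30.3
AZ4,Jul,-15.7
AM6,Dec,11.7
AM6,Aug,81.2
AM6,Jul,-3
AZ5,Dec,9.9
AZ5,Aug,65
AZ5,Jul,74.4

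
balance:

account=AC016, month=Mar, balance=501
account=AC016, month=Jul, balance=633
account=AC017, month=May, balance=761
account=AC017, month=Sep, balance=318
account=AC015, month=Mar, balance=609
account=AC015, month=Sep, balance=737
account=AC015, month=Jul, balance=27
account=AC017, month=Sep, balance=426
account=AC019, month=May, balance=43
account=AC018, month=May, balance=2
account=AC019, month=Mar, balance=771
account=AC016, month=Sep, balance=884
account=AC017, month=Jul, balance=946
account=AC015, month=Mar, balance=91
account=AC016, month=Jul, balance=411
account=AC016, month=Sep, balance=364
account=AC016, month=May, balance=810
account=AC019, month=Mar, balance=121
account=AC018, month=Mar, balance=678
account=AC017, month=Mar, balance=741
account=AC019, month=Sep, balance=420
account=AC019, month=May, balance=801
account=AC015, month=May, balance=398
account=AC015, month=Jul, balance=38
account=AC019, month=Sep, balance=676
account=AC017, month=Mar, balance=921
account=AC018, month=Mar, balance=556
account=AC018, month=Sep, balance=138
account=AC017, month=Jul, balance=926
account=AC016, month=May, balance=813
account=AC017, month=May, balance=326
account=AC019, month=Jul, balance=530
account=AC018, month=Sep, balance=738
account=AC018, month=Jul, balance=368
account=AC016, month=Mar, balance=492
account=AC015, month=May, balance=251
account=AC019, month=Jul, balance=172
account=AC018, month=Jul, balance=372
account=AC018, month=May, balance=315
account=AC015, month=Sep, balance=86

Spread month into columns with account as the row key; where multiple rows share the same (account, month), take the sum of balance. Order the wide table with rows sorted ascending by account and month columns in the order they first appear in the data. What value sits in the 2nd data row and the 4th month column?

1248

With rows sorted ascending by account, row 2 is account=AC016. month columns in first-appearance order: Mar, Jul, May, Sep; column 4 is Sep.
Long rows with account=AC016, month=Sep: 884 + 364 = 1248.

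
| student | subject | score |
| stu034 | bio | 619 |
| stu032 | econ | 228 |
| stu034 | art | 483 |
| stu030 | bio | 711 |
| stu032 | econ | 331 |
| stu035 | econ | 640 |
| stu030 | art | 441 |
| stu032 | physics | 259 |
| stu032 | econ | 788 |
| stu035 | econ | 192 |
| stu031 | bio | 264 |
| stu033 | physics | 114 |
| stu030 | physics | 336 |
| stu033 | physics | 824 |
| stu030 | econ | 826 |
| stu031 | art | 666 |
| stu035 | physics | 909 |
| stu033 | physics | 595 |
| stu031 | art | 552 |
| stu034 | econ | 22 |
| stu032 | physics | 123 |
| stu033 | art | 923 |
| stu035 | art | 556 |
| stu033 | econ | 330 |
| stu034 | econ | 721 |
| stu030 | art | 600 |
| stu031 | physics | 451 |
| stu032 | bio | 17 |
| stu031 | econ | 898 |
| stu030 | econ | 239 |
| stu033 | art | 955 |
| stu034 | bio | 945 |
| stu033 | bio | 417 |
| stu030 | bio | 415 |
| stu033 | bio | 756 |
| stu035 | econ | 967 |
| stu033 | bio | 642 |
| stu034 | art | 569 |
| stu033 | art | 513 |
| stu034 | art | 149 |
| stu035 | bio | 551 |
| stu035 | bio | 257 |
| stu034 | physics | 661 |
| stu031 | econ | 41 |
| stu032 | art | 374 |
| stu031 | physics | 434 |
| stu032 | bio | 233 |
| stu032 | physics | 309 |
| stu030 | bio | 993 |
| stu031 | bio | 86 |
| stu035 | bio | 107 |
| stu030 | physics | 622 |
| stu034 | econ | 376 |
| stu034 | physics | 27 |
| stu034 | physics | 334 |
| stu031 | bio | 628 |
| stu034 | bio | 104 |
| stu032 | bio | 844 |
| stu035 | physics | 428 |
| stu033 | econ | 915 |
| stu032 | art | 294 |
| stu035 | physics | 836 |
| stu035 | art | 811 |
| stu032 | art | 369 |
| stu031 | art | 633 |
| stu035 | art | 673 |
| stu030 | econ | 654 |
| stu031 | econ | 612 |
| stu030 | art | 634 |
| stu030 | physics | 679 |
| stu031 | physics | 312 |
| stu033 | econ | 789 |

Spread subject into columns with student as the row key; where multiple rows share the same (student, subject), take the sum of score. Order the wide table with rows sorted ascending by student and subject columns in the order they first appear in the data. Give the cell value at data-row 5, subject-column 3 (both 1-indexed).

With rows sorted ascending by student, row 5 is student=stu034. subject columns in first-appearance order: bio, econ, art, physics; column 3 is art.
Long rows with student=stu034, subject=art: 483 + 569 + 149 = 1201.

1201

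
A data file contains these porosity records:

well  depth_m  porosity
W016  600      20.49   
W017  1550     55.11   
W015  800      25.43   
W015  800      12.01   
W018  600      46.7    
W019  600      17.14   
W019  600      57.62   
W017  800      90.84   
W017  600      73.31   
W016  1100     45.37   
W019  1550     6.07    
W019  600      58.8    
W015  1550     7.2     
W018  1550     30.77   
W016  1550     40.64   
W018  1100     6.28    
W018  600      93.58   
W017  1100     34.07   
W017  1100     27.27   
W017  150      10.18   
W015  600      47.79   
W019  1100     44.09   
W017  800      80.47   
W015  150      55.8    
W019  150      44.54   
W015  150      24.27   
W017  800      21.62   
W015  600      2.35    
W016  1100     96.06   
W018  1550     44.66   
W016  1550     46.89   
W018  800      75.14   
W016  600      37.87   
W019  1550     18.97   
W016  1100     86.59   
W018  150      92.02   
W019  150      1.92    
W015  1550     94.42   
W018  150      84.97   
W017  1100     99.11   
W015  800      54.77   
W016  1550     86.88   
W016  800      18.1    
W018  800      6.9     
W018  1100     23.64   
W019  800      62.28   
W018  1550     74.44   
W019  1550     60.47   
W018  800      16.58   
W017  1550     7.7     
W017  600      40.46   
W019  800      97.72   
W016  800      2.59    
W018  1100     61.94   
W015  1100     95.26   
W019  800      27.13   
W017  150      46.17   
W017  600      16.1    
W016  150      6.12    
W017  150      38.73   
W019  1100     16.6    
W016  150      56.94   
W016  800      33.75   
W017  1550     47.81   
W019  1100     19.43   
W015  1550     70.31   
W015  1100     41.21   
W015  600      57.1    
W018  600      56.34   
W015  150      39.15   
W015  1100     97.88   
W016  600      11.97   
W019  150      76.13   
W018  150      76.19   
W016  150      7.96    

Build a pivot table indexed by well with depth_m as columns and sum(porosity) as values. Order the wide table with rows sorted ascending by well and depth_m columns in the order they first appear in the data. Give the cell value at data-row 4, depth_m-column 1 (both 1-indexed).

With rows sorted ascending by well, row 4 is well=W018. depth_m columns in first-appearance order: 600, 1550, 800, 1100, 150; column 1 is 600.
Long rows with well=W018, depth_m=600: 46.7 + 93.58 + 56.34 = 196.62.

196.62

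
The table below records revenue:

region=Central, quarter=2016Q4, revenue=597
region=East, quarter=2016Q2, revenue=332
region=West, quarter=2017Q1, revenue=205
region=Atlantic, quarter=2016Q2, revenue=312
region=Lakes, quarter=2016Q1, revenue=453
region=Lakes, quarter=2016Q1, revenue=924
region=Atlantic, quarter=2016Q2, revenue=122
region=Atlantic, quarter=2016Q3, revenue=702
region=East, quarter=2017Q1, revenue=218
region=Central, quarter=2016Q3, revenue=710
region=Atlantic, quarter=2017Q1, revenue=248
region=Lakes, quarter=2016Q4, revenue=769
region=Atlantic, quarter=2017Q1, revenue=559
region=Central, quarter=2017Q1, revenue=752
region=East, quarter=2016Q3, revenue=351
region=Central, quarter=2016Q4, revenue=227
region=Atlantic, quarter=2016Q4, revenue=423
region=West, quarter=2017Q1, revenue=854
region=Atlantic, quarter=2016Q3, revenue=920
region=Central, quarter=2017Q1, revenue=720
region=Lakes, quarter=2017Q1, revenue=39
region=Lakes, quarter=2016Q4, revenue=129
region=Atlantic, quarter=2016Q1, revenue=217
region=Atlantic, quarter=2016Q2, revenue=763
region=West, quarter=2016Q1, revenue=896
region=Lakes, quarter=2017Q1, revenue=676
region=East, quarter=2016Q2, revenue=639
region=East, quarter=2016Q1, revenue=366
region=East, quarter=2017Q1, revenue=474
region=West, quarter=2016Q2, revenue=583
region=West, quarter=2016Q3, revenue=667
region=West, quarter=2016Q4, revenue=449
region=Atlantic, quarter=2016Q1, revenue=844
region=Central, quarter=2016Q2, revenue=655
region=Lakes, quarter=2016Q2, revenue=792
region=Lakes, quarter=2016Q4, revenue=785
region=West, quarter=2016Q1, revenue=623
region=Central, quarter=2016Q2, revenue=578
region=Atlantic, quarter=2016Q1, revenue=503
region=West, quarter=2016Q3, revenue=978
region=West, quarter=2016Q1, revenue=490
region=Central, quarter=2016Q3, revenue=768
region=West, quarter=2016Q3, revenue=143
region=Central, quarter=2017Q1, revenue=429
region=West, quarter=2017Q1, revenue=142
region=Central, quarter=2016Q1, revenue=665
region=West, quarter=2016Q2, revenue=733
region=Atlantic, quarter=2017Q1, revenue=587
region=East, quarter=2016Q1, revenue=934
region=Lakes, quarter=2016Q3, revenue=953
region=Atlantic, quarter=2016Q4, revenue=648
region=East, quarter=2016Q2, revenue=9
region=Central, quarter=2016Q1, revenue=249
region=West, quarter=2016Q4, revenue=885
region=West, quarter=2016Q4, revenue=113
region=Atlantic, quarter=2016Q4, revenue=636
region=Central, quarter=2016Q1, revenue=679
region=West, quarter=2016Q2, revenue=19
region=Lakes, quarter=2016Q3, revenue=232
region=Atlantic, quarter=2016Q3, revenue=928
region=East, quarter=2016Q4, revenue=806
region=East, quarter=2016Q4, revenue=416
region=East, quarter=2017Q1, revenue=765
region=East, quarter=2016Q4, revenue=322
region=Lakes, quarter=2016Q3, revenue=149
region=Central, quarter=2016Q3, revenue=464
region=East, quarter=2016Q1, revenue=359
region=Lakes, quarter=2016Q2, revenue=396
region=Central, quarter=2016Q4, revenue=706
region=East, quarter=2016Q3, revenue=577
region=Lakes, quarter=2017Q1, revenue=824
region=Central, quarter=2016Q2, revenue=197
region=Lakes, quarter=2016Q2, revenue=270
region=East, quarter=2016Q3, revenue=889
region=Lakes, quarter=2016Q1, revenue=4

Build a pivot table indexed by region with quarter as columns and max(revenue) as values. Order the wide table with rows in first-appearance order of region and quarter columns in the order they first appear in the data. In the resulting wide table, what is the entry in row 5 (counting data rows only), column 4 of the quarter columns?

With rows in first-appearance order of region, row 5 is region=Lakes. quarter columns in first-appearance order: 2016Q4, 2016Q2, 2017Q1, 2016Q1, 2016Q3; column 4 is 2016Q1.
Long rows with region=Lakes, quarter=2016Q1: max(453, 924, 4) = 924.

924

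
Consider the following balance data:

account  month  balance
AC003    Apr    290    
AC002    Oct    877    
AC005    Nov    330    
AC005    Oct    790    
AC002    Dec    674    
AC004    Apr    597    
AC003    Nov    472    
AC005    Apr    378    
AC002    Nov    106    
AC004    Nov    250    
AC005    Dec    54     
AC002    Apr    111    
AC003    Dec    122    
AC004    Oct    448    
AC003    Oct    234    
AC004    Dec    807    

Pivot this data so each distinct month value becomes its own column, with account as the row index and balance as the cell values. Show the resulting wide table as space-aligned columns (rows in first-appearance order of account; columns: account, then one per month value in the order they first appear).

Columns: account plus the 4 distinct month values (Apr, Oct, Nov, Dec).
For example, row AC003 column Apr takes balance=290 from the long row (AC003, Apr).

account  Apr  Oct  Nov  Dec
AC003    290  234  472  122
AC002    111  877  106  674
AC005    378  790  330  54 
AC004    597  448  250  807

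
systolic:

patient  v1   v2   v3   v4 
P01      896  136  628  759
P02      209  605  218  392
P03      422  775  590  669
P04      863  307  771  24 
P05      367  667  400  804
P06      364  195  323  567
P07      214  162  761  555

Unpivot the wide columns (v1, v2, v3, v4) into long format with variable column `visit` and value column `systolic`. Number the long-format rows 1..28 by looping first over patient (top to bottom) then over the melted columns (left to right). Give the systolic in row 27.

28 rows total (7 × 4). Row 27: index ⌊(27-1)/4⌋ = 6 into patient → P07; (27-1) mod 4 = 2 into the melted columns → v3.
So row 27 is (P07, v3, 761); systolic = 761.

761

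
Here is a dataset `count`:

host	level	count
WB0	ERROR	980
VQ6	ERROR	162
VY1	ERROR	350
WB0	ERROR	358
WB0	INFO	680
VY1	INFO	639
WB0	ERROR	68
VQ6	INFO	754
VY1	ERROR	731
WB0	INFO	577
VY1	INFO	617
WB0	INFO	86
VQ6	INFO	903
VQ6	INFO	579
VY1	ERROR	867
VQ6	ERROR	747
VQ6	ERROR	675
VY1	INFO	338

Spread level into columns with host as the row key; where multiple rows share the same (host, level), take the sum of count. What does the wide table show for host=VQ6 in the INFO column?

Rows with host=VQ6 and level=INFO: count values are 754, 903, 579.
754 + 903 + 579 = 2236.

2236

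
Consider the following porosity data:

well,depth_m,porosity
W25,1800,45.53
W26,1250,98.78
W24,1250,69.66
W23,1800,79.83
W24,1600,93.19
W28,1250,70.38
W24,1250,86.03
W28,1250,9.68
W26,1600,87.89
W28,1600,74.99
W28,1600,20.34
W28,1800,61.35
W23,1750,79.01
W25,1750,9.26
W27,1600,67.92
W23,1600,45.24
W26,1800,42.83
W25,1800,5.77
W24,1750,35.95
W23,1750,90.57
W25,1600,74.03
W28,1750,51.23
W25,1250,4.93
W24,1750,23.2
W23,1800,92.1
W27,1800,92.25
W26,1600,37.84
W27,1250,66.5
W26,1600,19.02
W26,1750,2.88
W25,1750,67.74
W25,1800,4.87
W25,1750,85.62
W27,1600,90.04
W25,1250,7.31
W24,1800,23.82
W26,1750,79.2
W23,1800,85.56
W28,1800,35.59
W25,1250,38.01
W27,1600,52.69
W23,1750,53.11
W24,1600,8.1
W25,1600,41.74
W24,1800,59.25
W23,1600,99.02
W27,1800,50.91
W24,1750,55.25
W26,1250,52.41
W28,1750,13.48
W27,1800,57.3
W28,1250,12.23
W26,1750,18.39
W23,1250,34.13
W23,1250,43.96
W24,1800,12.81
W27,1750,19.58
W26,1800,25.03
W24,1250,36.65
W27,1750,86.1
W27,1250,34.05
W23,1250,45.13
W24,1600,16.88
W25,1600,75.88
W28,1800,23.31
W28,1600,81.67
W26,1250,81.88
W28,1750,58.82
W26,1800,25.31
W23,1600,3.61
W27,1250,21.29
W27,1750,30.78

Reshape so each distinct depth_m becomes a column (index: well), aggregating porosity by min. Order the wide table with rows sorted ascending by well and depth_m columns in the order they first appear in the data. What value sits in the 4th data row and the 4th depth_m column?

With rows sorted ascending by well, row 4 is well=W26. depth_m columns in first-appearance order: 1800, 1250, 1600, 1750; column 4 is 1750.
Long rows with well=W26, depth_m=1750: min(2.88, 79.2, 18.39) = 2.88.

2.88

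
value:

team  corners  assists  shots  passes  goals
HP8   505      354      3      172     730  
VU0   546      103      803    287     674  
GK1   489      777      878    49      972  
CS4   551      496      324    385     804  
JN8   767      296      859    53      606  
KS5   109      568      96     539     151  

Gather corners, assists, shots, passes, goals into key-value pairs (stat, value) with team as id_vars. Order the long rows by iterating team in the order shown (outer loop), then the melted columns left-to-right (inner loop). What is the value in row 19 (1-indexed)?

385

30 rows total (6 × 5). Row 19: index ⌊(19-1)/5⌋ = 3 into team → CS4; (19-1) mod 5 = 3 into the melted columns → passes.
So row 19 is (CS4, passes, 385); value = 385.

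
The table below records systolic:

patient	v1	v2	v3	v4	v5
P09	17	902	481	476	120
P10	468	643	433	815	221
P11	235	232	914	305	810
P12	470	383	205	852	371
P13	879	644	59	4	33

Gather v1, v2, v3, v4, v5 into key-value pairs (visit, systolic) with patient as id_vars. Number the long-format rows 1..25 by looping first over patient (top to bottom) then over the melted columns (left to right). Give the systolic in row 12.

25 rows total (5 × 5). Row 12: index ⌊(12-1)/5⌋ = 2 into patient → P11; (12-1) mod 5 = 1 into the melted columns → v2.
So row 12 is (P11, v2, 232); systolic = 232.

232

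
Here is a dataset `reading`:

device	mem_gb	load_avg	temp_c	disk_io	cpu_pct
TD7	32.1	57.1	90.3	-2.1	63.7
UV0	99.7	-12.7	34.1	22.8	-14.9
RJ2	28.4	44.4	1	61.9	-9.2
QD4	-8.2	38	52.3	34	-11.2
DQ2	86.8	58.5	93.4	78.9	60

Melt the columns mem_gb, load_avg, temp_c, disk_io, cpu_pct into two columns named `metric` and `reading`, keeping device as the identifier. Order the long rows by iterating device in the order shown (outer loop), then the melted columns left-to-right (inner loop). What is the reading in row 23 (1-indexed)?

25 rows total (5 × 5). Row 23: index ⌊(23-1)/5⌋ = 4 into device → DQ2; (23-1) mod 5 = 2 into the melted columns → temp_c.
So row 23 is (DQ2, temp_c, 93.4); reading = 93.4.

93.4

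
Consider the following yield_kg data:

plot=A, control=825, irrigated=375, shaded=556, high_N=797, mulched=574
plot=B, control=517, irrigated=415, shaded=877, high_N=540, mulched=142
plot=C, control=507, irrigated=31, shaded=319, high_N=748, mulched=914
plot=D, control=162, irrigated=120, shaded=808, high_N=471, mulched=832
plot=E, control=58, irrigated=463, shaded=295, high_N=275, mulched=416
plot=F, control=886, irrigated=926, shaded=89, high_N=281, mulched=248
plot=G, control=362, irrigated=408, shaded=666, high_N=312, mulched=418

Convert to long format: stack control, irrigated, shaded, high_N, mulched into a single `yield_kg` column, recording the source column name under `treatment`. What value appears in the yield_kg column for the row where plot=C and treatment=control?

Unpivoting turns each (plot, wide-column) pair into one long row.
The wide cell at row C, column control holds 507, so the long row (C, control) has yield_kg=507.

507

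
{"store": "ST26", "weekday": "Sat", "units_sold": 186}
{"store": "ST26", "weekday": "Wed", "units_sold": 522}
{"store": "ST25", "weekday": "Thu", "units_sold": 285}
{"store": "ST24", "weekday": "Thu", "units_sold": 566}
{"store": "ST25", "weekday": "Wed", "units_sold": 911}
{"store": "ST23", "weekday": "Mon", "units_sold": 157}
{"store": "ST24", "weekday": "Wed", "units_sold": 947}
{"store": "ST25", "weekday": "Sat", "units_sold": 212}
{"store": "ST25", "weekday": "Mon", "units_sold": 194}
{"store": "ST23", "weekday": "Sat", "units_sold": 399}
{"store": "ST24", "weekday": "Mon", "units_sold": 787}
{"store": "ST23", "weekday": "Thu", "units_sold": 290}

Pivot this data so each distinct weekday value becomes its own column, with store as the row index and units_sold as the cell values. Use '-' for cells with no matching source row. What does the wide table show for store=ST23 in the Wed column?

No long-format row has store=ST23 and weekday=Wed, so the cell is -.

-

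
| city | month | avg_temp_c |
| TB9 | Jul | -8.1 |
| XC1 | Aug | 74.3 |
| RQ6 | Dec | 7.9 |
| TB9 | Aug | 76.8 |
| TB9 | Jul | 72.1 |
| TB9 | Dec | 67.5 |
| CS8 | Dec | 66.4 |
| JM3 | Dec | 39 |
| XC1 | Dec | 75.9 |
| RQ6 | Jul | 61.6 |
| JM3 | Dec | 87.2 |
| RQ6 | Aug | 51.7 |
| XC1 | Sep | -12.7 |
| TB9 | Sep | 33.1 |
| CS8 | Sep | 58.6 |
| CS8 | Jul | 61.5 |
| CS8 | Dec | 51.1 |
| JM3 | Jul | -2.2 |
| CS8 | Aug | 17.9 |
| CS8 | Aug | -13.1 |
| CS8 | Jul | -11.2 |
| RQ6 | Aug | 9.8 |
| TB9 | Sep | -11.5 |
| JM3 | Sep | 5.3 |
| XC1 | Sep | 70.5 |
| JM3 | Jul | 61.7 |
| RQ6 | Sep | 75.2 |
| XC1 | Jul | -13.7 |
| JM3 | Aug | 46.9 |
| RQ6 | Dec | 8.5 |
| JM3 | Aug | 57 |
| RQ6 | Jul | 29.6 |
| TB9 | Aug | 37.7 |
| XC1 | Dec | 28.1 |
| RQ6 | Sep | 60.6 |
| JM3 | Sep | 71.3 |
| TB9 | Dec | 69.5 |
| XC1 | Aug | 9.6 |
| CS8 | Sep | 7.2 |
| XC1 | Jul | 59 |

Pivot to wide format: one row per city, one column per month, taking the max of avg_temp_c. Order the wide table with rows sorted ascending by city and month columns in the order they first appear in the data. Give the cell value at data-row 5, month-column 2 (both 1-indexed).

74.3

With rows sorted ascending by city, row 5 is city=XC1. month columns in first-appearance order: Jul, Aug, Dec, Sep; column 2 is Aug.
Long rows with city=XC1, month=Aug: max(74.3, 9.6) = 74.3.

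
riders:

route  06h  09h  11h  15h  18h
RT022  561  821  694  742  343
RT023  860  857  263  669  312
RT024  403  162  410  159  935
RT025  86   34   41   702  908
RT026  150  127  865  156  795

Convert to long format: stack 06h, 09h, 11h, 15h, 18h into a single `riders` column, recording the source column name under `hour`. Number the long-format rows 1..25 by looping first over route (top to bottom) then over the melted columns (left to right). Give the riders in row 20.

25 rows total (5 × 5). Row 20: index ⌊(20-1)/5⌋ = 3 into route → RT025; (20-1) mod 5 = 4 into the melted columns → 18h.
So row 20 is (RT025, 18h, 908); riders = 908.

908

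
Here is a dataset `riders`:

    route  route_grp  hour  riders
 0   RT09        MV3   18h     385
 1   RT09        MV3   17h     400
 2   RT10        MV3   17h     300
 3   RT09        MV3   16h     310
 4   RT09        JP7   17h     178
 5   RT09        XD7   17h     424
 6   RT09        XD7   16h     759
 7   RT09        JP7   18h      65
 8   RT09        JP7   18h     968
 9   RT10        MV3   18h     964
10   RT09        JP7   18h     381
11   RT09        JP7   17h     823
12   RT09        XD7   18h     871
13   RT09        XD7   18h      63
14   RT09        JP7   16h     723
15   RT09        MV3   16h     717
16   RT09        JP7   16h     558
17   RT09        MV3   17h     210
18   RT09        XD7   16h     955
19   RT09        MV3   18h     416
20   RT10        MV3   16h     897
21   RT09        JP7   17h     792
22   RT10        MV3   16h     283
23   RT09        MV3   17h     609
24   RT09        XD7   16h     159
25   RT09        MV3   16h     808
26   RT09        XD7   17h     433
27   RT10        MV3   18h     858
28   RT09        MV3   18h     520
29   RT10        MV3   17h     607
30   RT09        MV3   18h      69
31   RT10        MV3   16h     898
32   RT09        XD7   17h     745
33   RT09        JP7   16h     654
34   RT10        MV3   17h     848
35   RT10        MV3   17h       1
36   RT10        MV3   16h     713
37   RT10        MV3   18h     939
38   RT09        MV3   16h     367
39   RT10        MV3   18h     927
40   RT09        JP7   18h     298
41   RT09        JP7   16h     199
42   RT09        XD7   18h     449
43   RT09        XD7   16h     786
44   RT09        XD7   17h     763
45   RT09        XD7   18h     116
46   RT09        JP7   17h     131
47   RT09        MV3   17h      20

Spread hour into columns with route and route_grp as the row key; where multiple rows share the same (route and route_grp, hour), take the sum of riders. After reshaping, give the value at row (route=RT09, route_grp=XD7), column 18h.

Rows with route=RT09, route_grp=XD7 and hour=18h: riders values are 871, 63, 449, 116.
871 + 63 + 449 + 116 = 1499.

1499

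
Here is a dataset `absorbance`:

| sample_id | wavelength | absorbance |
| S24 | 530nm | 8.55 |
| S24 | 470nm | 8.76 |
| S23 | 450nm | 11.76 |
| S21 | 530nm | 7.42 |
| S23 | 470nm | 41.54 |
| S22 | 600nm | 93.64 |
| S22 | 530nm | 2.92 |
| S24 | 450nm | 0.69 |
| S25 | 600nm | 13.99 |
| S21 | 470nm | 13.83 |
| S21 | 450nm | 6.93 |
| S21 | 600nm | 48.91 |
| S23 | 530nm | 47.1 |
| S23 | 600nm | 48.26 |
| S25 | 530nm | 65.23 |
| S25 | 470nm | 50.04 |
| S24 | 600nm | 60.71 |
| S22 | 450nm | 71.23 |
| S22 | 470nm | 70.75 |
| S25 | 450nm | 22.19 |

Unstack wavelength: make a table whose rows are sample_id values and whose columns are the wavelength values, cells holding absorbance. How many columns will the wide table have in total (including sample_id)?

5

1 column for sample_id plus 4 distinct wavelength values → 5 columns.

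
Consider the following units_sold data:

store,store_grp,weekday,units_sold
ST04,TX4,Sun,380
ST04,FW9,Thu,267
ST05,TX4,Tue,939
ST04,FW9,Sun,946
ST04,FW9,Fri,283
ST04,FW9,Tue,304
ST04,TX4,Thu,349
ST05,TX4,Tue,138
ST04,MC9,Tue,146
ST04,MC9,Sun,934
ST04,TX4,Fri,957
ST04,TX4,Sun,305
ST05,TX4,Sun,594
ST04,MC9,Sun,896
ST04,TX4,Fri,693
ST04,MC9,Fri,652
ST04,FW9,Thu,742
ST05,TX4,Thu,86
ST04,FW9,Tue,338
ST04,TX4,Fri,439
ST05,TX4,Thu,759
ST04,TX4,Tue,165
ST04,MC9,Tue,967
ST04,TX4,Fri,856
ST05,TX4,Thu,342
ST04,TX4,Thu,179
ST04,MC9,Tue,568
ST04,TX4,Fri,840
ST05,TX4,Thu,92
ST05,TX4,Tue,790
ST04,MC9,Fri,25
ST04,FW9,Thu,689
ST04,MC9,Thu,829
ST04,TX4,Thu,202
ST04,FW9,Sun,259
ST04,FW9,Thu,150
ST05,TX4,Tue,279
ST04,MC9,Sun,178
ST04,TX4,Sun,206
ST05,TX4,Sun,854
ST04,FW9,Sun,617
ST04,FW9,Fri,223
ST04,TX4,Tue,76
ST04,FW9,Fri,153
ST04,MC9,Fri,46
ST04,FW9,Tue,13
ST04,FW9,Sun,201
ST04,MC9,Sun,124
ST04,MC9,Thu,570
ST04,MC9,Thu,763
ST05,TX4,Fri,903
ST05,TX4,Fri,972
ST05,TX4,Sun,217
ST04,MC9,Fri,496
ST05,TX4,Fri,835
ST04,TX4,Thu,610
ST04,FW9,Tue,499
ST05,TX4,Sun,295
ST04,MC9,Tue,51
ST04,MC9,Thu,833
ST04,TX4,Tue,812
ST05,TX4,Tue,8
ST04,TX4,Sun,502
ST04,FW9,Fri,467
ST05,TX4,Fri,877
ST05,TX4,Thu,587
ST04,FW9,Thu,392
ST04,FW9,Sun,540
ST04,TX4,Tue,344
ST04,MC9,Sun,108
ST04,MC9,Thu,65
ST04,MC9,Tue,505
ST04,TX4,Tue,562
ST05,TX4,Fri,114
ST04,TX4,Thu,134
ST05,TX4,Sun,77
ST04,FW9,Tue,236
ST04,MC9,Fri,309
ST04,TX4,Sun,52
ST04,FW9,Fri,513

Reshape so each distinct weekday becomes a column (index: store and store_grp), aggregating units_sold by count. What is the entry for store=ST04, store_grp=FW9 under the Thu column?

Rows with store=ST04, store_grp=FW9 and weekday=Thu: units_sold values are 267, 742, 689, 150, 392.
5 rows match — count = 5.

5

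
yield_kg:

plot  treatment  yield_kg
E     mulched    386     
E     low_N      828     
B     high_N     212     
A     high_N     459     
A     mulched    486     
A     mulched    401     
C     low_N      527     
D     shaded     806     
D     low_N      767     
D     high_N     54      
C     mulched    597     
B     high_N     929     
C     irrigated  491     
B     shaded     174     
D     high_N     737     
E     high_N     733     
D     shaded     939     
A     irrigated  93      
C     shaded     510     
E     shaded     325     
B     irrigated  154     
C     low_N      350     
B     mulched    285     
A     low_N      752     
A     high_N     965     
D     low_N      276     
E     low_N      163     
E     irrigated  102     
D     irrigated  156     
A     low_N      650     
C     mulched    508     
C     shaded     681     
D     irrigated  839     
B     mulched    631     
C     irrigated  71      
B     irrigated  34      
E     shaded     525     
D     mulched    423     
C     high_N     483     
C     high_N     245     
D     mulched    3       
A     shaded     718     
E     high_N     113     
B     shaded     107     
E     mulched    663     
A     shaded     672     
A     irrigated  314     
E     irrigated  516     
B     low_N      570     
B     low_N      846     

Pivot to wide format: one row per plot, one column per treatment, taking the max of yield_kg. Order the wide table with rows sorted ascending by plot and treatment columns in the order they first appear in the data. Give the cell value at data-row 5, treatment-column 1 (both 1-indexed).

With rows sorted ascending by plot, row 5 is plot=E. treatment columns in first-appearance order: mulched, low_N, high_N, shaded, irrigated; column 1 is mulched.
Long rows with plot=E, treatment=mulched: max(386, 663) = 663.

663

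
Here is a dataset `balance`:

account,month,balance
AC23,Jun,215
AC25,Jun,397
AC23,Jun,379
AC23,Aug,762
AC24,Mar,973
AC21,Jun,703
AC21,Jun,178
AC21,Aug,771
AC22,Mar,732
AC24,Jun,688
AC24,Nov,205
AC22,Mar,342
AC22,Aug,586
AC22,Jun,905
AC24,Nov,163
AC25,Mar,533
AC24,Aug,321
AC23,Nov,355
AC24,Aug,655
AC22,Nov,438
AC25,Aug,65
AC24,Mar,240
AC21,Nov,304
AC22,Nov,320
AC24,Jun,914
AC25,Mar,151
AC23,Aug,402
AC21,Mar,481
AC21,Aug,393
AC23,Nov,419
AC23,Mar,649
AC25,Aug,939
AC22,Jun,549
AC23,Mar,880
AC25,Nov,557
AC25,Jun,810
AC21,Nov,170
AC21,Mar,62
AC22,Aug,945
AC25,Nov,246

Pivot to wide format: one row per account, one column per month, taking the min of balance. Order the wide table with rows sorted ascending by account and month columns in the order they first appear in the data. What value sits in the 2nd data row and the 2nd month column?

586

With rows sorted ascending by account, row 2 is account=AC22. month columns in first-appearance order: Jun, Aug, Mar, Nov; column 2 is Aug.
Long rows with account=AC22, month=Aug: min(586, 945) = 586.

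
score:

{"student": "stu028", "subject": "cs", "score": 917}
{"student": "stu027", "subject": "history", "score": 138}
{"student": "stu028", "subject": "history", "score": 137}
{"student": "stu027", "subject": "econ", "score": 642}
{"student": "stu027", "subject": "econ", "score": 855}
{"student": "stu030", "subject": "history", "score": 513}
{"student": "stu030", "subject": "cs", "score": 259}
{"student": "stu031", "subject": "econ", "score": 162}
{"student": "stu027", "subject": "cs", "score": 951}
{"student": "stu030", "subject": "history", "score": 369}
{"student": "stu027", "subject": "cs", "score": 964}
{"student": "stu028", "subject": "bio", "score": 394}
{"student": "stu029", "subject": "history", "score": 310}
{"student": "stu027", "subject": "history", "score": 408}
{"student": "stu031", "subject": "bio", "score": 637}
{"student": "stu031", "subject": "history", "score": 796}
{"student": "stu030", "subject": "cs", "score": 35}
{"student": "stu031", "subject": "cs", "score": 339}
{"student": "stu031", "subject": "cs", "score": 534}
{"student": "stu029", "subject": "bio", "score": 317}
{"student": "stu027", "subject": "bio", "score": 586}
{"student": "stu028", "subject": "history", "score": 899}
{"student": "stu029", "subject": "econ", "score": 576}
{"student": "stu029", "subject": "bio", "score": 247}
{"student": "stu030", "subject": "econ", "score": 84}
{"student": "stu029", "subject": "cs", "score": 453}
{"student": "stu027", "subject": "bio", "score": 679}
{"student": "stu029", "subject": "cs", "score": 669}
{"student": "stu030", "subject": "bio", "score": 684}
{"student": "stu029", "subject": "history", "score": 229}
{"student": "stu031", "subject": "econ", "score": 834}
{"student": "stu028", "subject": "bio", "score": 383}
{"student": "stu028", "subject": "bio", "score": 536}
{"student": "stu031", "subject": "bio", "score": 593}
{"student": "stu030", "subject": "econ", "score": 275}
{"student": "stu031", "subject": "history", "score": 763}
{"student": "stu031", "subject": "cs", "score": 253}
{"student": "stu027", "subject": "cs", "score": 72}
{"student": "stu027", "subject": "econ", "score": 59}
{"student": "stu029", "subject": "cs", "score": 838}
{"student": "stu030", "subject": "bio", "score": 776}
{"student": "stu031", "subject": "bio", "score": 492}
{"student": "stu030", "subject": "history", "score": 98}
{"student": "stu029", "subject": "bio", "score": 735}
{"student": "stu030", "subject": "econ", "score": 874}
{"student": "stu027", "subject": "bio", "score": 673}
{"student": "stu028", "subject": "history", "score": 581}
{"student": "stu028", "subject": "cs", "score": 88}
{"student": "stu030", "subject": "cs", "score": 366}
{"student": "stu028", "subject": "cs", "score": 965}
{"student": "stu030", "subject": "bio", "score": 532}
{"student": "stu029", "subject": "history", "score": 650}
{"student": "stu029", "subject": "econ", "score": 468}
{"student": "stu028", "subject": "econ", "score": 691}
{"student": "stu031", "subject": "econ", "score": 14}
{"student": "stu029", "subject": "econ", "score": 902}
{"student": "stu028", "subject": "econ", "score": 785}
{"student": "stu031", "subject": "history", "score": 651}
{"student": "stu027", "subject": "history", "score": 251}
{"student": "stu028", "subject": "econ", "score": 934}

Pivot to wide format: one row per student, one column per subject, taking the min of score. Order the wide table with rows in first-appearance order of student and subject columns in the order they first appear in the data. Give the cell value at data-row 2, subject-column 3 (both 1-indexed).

59

With rows in first-appearance order of student, row 2 is student=stu027. subject columns in first-appearance order: cs, history, econ, bio; column 3 is econ.
Long rows with student=stu027, subject=econ: min(642, 855, 59) = 59.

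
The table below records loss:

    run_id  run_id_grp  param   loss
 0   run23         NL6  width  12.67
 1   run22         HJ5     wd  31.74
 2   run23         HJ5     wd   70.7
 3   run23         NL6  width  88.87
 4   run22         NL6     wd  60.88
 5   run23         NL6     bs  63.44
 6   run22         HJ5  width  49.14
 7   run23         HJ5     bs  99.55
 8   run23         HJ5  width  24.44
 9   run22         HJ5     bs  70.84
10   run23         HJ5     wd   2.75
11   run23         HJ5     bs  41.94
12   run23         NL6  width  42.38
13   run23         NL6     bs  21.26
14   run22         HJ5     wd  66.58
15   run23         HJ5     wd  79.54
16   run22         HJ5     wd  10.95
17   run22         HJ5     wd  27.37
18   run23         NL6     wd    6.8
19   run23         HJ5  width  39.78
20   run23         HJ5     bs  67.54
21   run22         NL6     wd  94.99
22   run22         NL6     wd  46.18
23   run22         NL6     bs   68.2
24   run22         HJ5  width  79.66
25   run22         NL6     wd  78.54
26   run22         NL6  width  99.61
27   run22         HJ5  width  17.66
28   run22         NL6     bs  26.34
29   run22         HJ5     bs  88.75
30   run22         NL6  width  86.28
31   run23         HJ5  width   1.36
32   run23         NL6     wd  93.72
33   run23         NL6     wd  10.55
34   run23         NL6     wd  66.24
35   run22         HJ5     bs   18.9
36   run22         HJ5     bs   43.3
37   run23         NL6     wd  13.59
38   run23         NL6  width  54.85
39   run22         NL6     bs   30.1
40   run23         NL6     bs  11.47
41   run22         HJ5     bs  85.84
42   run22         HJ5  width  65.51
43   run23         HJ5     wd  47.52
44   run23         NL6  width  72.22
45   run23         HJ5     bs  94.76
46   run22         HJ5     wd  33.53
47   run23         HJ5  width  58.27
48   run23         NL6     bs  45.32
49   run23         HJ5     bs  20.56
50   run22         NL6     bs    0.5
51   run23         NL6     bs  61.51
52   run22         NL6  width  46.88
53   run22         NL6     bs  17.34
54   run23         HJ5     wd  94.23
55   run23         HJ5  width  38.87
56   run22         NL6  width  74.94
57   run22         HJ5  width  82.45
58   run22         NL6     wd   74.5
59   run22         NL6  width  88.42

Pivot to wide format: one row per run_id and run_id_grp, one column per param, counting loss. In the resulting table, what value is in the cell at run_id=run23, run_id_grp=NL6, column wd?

5

Rows with run_id=run23, run_id_grp=NL6 and param=wd: loss values are 6.8, 93.72, 10.55, 66.24, 13.59.
5 rows match — count = 5.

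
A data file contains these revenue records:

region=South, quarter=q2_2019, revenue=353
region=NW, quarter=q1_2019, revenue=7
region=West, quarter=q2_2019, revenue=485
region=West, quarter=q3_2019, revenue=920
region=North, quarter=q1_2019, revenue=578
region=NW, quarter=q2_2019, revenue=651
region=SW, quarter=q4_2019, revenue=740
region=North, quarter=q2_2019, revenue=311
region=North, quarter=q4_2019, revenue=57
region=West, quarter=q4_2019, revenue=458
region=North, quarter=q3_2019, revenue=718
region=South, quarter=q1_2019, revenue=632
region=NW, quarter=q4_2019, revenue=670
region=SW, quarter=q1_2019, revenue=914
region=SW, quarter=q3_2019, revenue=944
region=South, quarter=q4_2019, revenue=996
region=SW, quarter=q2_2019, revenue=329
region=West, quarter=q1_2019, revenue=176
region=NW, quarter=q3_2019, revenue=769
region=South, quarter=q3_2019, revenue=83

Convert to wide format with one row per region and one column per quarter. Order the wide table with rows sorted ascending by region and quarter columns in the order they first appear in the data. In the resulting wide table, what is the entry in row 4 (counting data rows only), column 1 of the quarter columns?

353

With rows sorted ascending by region, row 4 is region=South. quarter columns in first-appearance order: q2_2019, q1_2019, q3_2019, q4_2019; column 1 is q2_2019.
Long rows with region=South, quarter=q2_2019: revenue = 353.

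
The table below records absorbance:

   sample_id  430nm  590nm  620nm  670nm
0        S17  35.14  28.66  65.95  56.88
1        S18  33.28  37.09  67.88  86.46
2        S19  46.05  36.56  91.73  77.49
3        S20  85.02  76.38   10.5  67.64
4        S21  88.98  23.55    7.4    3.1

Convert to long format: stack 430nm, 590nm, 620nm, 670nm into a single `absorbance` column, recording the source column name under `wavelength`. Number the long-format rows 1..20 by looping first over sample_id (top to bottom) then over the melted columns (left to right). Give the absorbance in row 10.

20 rows total (5 × 4). Row 10: index ⌊(10-1)/4⌋ = 2 into sample_id → S19; (10-1) mod 4 = 1 into the melted columns → 590nm.
So row 10 is (S19, 590nm, 36.56); absorbance = 36.56.

36.56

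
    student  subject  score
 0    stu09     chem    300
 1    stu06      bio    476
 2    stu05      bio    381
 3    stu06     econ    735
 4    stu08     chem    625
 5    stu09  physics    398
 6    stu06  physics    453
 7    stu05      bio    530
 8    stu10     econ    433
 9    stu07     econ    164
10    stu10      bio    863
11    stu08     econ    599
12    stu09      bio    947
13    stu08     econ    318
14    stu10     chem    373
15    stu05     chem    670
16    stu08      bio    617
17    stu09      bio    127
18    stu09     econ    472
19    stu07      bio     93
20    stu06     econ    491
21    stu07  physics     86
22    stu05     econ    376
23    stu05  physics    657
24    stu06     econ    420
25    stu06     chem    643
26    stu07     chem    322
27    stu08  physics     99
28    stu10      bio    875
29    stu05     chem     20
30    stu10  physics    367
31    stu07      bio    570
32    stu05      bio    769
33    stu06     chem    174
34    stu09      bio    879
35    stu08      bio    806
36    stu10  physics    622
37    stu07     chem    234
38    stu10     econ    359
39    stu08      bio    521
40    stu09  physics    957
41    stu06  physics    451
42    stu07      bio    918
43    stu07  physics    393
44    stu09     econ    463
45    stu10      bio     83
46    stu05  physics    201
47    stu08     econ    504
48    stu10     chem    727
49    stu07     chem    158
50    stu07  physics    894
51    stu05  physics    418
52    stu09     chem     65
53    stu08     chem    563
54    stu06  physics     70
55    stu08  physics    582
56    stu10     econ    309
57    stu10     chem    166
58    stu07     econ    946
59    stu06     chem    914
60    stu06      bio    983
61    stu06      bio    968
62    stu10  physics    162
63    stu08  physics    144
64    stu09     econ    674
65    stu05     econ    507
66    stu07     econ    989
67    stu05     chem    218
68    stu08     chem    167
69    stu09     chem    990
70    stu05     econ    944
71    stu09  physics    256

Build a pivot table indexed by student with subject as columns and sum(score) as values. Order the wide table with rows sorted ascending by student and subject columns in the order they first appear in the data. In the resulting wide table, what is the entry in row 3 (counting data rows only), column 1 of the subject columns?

With rows sorted ascending by student, row 3 is student=stu07. subject columns in first-appearance order: chem, bio, econ, physics; column 1 is chem.
Long rows with student=stu07, subject=chem: 322 + 234 + 158 = 714.

714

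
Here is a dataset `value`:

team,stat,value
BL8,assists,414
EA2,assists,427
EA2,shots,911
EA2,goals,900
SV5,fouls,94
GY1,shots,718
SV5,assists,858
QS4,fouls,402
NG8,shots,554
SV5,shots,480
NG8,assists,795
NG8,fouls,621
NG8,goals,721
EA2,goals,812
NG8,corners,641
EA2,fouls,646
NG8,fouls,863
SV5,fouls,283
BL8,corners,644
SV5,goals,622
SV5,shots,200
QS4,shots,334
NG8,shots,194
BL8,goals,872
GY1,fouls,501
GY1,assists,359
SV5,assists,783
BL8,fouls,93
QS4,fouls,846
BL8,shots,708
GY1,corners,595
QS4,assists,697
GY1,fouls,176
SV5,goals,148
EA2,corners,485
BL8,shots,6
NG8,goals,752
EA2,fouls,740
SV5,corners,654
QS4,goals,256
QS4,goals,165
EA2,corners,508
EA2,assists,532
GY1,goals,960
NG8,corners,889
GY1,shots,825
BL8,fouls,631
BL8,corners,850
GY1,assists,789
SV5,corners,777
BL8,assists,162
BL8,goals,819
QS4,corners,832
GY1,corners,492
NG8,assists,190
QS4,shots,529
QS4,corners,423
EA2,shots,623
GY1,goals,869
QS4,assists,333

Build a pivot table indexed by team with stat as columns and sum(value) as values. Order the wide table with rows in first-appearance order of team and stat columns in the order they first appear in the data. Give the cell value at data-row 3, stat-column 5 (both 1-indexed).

1431

With rows in first-appearance order of team, row 3 is team=SV5. stat columns in first-appearance order: assists, shots, goals, fouls, corners; column 5 is corners.
Long rows with team=SV5, stat=corners: 654 + 777 = 1431.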